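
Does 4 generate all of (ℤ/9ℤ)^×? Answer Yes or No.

No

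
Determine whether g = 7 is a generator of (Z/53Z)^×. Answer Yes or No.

No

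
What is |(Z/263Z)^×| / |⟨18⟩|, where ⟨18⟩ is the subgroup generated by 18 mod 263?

The order of 18 must divide φ(263) = 263 − 1 = 262 = 2 · 131.
Divisors of 262: 1, 2, 131, 262.
Compute 18^d (mod 263) for the divisors d until we hit 1:
18^1 ≡ 18 (mod 263)
18^2 ≡ 61 (mod 263)
18^131 ≡ 1 (mod 263) ✓
Thus |⟨18⟩| = ord(18) = 131.
[(Z/263Z)^× : ⟨18⟩] = 262/131 = 2.

2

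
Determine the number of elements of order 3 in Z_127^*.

φ(127) = 127 − 1 = 126 = 2 · 3^2 · 7.
In a cyclic group of order 126, there are φ(d) elements of order d for each divisor d of 126, and zero for non-divisors.
3 | 126, and φ(3) = 3 − 1 = 2.

2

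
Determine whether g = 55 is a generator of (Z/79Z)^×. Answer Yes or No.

No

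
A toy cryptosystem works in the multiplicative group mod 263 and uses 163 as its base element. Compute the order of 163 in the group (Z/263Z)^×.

The order of 163 must divide φ(263) = 263 − 1 = 262 = 2 · 131.
Divisors of 262: 1, 2, 131, 262.
Test each divisor d:
163^1 ≡ 163 (mod 263)
163^2 ≡ 6 (mod 263)
163^131 ≡ 262 (mod 263)
163^262 ≡ 1 (mod 263) ✓
The smallest such exponent is 262, so the order of 163 is 262.

262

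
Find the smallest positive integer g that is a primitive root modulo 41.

φ(41) = 41 − 1 = 40 = 2^3 · 5.
Test candidates g = 2, 3, … against the prime factors q ∈ {2, 5} of φ(41): g is a generator iff g^(40/q) ≢ 1 for every such q.
g = 2: 2^20 ≡ 1 — hits 1, so not a primitive root.
g = 3: 3^20 ≡ 40; 3^8 ≡ 1 — hits 1, so not a primitive root.
g = 4: 4^20 ≡ 1 — hits 1, so not a primitive root.
g = 5: 5^20 ≡ 1 — hits 1, so not a primitive root.
g = 6: 6^20 ≡ 40; 6^8 ≡ 10 — none is 1, so 6 is a primitive root.
Hence the least primitive root of 41 is 6.

6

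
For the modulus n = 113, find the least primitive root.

3

φ(113) = 113 − 1 = 112 = 2^4 · 7.
g is a primitive root iff g^(112/q) ≢ 1 (mod 113) for each prime q ∈ {2, 7}.
g = 2: 2^56 ≡ 1 — hits 1, so not a primitive root.
g = 3: 3^56 ≡ 112; 3^16 ≡ 49 — none is 1, so 3 is a primitive root.
The smallest primitive root modulo 113 is 3.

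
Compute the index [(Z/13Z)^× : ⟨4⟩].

2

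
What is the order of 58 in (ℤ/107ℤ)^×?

106

ord(58) | φ(107) = 107 − 1 = 106 = 2 · 53.
Divisors of 106: 1, 2, 53, 106.
Check 58^d mod 107 for each divisor in increasing order:
58^1 ≡ 58 (mod 107)
58^2 ≡ 47 (mod 107)
58^53 ≡ 106 (mod 107)
58^106 ≡ 1 (mod 107) ✓
The smallest such exponent is 106, so the order of 58 is 106.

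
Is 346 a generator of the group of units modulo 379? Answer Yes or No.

φ(379) = 379 − 1 = 378 = 2 · 3^3 · 7.
An element g generates (Z/379Z)^× iff g^(378/q) ≢ 1 (mod 379) for each prime q ∈ {2, 3, 7}.
346^189 ≡ 378 (mod 379)  [q = 2: ≢ 1 ✓]
346^126 ≡ 1 (mod 379)  [q = 3: ≡ 1 ✗]
346^54 ≡ 195 (mod 379)  [q = 7: ≢ 1 ✓]
Since 346^126 ≡ 1, the order of 346 divides 126 < 378, so 346 is not a primitive root.

No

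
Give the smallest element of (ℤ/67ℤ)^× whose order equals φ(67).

2

φ(67) = 67 − 1 = 66 = 2 · 3 · 11.
Test candidates g = 2, 3, … against the prime factors q ∈ {2, 3, 11} of φ(67): g is a generator iff g^(66/q) ≢ 1 for every such q.
g = 2: 2^33 ≡ 66; 2^22 ≡ 37; 2^6 ≡ 64 — none is 1, so 2 is a primitive root.
So 2 is the smallest generator of (Z/67Z)^×.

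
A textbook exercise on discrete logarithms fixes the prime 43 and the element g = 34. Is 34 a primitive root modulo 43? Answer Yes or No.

Yes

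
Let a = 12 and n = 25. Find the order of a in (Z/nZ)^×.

20

The order of 12 must divide φ(25) = φ(5^2) = 5·(5−1) = 20 = 2^2 · 5.
Divisors of 20: 1, 2, 4, 5, 10, 20.
Compute 12^d (mod 25) for the divisors d until we hit 1:
12^1 ≡ 12 (mod 25)
12^2 ≡ 19 (mod 25)
12^4 ≡ 11 (mod 25)
12^5 ≡ 7 (mod 25)
12^10 ≡ 24 (mod 25)
12^20 ≡ 1 (mod 25) ✓
So ord_25(12) = 20.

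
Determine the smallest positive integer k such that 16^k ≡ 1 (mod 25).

By Lagrange's theorem, ord_25(16) divides φ(25) = φ(5^2) = 5·(5−1) = 20 = 2^2 · 5.
Divisors of 20: 1, 2, 4, 5, 10, 20.
Check 16^d mod 25 for each divisor in increasing order:
16^1 ≡ 16 (mod 25)
16^2 ≡ 6 (mod 25)
16^4 ≡ 11 (mod 25)
16^5 ≡ 1 (mod 25) ✓
Hence ord(16) = 5.

5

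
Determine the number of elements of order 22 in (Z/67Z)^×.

10

φ(67) = 67 − 1 = 66 = 2 · 3 · 11.
In a cyclic group of order 66, there are φ(d) elements of order d for each divisor d of 66, and zero for non-divisors.
22 = 2 · 11 divides 66, and φ(22) = 10.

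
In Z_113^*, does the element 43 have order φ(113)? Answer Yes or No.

Yes

φ(113) = 113 − 1 = 112 = 2^4 · 7.
An element g generates (Z/113Z)^× iff g^(112/q) ≢ 1 (mod 113) for each prime q ∈ {2, 7}.
43^56 ≡ 112 (mod 113)  [q = 2: ≢ 1 ✓]
43^16 ≡ 109 (mod 113)  [q = 7: ≢ 1 ✓]
All checks pass, so 43 has order 112 and is a primitive root modulo 113.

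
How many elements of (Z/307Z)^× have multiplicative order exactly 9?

φ(307) = 307 − 1 = 306 = 2 · 3^2 · 17.
Since (Z/307Z)^× is cyclic of order 306, the number of elements of order d is φ(d) when d | 306 and 0 otherwise.
9 = 3^2 divides 306, and φ(9) = 6.

6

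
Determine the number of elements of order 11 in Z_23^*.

10

φ(23) = 23 − 1 = 22 = 2 · 11.
Since (Z/23Z)^× is cyclic of order 22, the number of elements of order d is φ(d) when d | 22 and 0 otherwise.
11 | 22, and φ(11) = 11 − 1 = 10.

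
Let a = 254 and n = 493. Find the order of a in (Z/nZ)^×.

14

The order of 254 must divide φ(493) = φ(17·29) = (17−1)·(29−1) = 16·28 = 448 = 2^6 · 7.
Divisors of 448: 1, 2, 4, 7, 8, 14, 16, 28, 32, 56, 64, 112, 224, 448.
Compute 254^d (mod 493) for the divisors d until we hit 1:
254^1 ≡ 254
254^2 ≡ 426
254^4 ≡ 52
254^7 ≡ 492
254^8 ≡ 239
254^14 ≡ 1
Therefore the multiplicative order of 254 modulo 493 is 14.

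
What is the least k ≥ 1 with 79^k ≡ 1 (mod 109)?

108

By Lagrange's theorem, ord_109(79) divides φ(109) = 109 − 1 = 108 = 2^2 · 3^3.
Divisors of 108: 1, 2, 3, 4, 6, 9, 12, 18, 27, 36, 54, 108.
Check 79^d mod 109 for each divisor in increasing order:
79^1 ≡ 79
79^2 ≡ 28
79^3 ≡ 32
79^4 ≡ 21
79^6 ≡ 43
79^9 ≡ 68
79^12 ≡ 105
79^18 ≡ 46
79^27 ≡ 76
79^36 ≡ 45
79^54 ≡ 108
79^108 ≡ 1
Therefore the multiplicative order of 79 modulo 109 is 108.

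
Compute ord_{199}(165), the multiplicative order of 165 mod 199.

99

Since 165 ∈ (Z/199Z)^×, its order divides φ(199) = 199 − 1 = 198 = 2 · 3^2 · 11.
Divisors of 198: 1, 2, 3, 6, 9, 11, 18, 22, 33, 66, 99, 198.
Test each divisor d:
165^1 ≡ 165
165^2 ≡ 161
165^3 ≡ 98
165^6 ≡ 52
165^9 ≡ 121
165^11 ≡ 178
165^18 ≡ 114
165^22 ≡ 43
165^33 ≡ 92
165^66 ≡ 106
165^99 ≡ 1
Therefore the multiplicative order of 165 modulo 199 is 99.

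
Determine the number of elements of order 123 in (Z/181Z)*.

0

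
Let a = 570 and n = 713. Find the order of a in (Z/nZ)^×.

The order of 570 must divide φ(713) = φ(23·31) = (23−1)·(31−1) = 22·30 = 660 = 2^2 · 3 · 5 · 11.
Divisors of 660: 1, 2, 3, 4, 5, 6, 10, 11, 12, 15, 20, 22, 30, 33, 44, 55, 60, 66, 110, 132, 165, 220, 330, 660.
Evaluate successive powers at the divisors of 660:
570^1 ≡ 570 (mod 713)
570^2 ≡ 485 (mod 713)
570^3 ≡ 519 (mod 713)
570^4 ≡ 648 (mod 713)
570^5 ≡ 26 (mod 713)
570^6 ≡ 560 (mod 713)
570^10 ≡ 676 (mod 713)
570^11 ≡ 300 (mod 713)
570^12 ≡ 593 (mod 713)
570^15 ≡ 464 (mod 713)
570^20 ≡ 656 (mod 713)
570^22 ≡ 162 (mod 713)
570^30 ≡ 683 (mod 713)
570^33 ≡ 116 (mod 713)
570^44 ≡ 576 (mod 713)
570^55 ≡ 254 (mod 713)
570^60 ≡ 187 (mod 713)
570^66 ≡ 622 (mod 713)
570^110 ≡ 346 (mod 713)
570^132 ≡ 438 (mod 713)
570^165 ≡ 185 (mod 713)
570^220 ≡ 645 (mod 713)
570^330 ≡ 1 (mod 713) ✓
Therefore the multiplicative order of 570 modulo 713 is 330.

330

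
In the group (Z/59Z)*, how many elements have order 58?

28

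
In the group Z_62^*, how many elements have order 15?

8

φ(62) = φ(2)·φ(31) = 1·30 = 30 = 2 · 3 · 5.
Since (Z/62Z)^× is cyclic of order 30, the number of elements of order d is φ(d) when d | 30 and 0 otherwise.
15 = 3 · 5 divides 30, and φ(15) = 8.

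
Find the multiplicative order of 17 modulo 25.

ord(17) | φ(25) = φ(5^2) = 5·(5−1) = 20 = 2^2 · 5.
Divisors of 20: 1, 2, 4, 5, 10, 20.
Check 17^d mod 25 for each divisor in increasing order:
17^1 ≡ 17
17^2 ≡ 14
17^4 ≡ 21
17^5 ≡ 7
17^10 ≡ 24
17^20 ≡ 1
So ord_25(17) = 20.

20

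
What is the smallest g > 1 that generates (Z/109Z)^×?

6

φ(109) = 109 − 1 = 108 = 2^2 · 3^3.
Test candidates g = 2, 3, … against the prime factors q ∈ {2, 3} of φ(109): g is a generator iff g^(108/q) ≢ 1 for every such q.
g = 2: 2^54 ≡ 108; 2^36 ≡ 1 — hits 1, so not a primitive root.
g = 3: 3^54 ≡ 1 — hits 1, so not a primitive root.
g = 4: 4^54 ≡ 1 — hits 1, so not a primitive root.
g = 5: 5^54 ≡ 1 — hits 1, so not a primitive root.
g = 6: 6^54 ≡ 108; 6^36 ≡ 63 — none is 1, so 6 is a primitive root.
So 6 is the smallest generator of (Z/109Z)^×.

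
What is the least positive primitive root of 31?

φ(31) = 31 − 1 = 30 = 2 · 3 · 5.
Test candidates g = 2, 3, … against the prime factors q ∈ {2, 3, 5} of φ(31): g is a generator iff g^(30/q) ≢ 1 for every such q.
g = 2: 2^15 ≡ 1 — hits 1, so not a primitive root.
g = 3: 3^15 ≡ 30; 3^10 ≡ 25; 3^6 ≡ 16 — none is 1, so 3 is a primitive root.
So 3 is the smallest generator of (Z/31Z)^×.

3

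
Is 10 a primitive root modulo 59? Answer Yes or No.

Yes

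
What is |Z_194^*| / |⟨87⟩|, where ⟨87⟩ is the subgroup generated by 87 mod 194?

By Lagrange's theorem, ord_194(87) divides φ(194) = φ(2)·φ(97) = 1·96 = 96 = 2^5 · 3.
Divisors of 96: 1, 2, 3, 4, 6, 8, 12, 16, 24, 32, 48, 96.
Test each divisor d:
87^1 ≡ 87
87^2 ≡ 3
87^3 ≡ 67
87^4 ≡ 9
87^6 ≡ 27
87^8 ≡ 81
87^12 ≡ 147
87^16 ≡ 159
87^24 ≡ 75
87^32 ≡ 61
87^48 ≡ 193
87^96 ≡ 1
The order of 87 is 96, so the subgroup it generates has 96 elements.
The index is φ(194) / ord(87) = 96 / 96 = 1.

1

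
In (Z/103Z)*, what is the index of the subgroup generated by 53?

The order of 53 must divide φ(103) = 103 − 1 = 102 = 2 · 3 · 17.
Divisors of 102: 1, 2, 3, 6, 17, 34, 51, 102.
Evaluate successive powers at the divisors of 102:
53^1 ≡ 53 (mod 103)
53^2 ≡ 28 (mod 103)
53^3 ≡ 42 (mod 103)
53^6 ≡ 13 (mod 103)
53^17 ≡ 57 (mod 103)
53^34 ≡ 56 (mod 103)
53^51 ≡ 102 (mod 103)
53^102 ≡ 1 (mod 103) ✓
The order of 53 is 102, so the subgroup it generates has 102 elements.
The index is φ(103) / ord(53) = 102 / 102 = 1.

1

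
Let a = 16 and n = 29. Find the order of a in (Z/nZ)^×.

7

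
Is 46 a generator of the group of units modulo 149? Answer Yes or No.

No

φ(149) = 149 − 1 = 148 = 2^2 · 37.
Test 46^(148/q) mod 149 for each prime factor q of 148:
46^74 ≡ 1 (mod 149)  [q = 2: ≡ 1 ✗]
46^4 ≡ 6 (mod 149)  [q = 37: ≢ 1 ✓]
Since 46^74 ≡ 1, the order of 46 divides 74 < 148, so 46 is not a primitive root.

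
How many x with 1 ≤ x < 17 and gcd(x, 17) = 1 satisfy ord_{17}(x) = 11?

0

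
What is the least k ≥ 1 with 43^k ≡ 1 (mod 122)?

60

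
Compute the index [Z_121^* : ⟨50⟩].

1

By Lagrange's theorem, ord_121(50) divides φ(121) = φ(11^2) = 11·(11−1) = 110 = 2 · 5 · 11.
Divisors of 110: 1, 2, 5, 10, 11, 22, 55, 110.
Evaluate successive powers at the divisors of 110:
50^1 ≡ 50 (mod 121)
50^2 ≡ 80 (mod 121)
50^5 ≡ 76 (mod 121)
50^10 ≡ 89 (mod 121)
50^11 ≡ 94 (mod 121)
50^22 ≡ 3 (mod 121)
50^55 ≡ 120 (mod 121)
50^110 ≡ 1 (mod 121) ✓
So ord_121(50) = 110, hence |⟨50⟩| = 110.
Index = |(Z/121Z)^×| / |⟨50⟩| = 110 / 110 = 1.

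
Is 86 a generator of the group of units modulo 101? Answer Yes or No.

φ(101) = 101 − 1 = 100 = 2^2 · 5^2.
Test 86^(100/q) mod 101 for each prime factor q of 100:
86^50 ≡ 100 (mod 101)  [q = 2: ≢ 1 ✓]
86^20 ≡ 87 (mod 101)  [q = 5: ≢ 1 ✓]
Every test exponent gives a nontrivial residue, hence 86 generates the full group.

Yes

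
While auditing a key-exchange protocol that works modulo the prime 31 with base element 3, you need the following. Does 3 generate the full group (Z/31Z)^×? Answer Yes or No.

φ(31) = 31 − 1 = 30 = 2 · 3 · 5.
It suffices to check that the order of 3 is not a proper divisor of 30: compute 3^(30/q) for q ∈ {2, 3, 5}.
3^15 ≡ 30 (mod 31)  [q = 2: ≢ 1 ✓]
3^10 ≡ 25 (mod 31)  [q = 3: ≢ 1 ✓]
3^6 ≡ 16 (mod 31)  [q = 5: ≢ 1 ✓]
Every test exponent gives a nontrivial residue, hence 3 generates the full group.

Yes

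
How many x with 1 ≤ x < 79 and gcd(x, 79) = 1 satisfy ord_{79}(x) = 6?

2

φ(79) = 79 − 1 = 78 = 2 · 3 · 13.
Since (Z/79Z)^× is cyclic of order 78, the number of elements of order d is φ(d) when d | 78 and 0 otherwise.
6 = 2 · 3 divides 78, and φ(6) = 2.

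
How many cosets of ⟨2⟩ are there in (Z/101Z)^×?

1

Since 2 ∈ (Z/101Z)^×, its order divides φ(101) = 101 − 1 = 100 = 2^2 · 5^2.
Divisors of 100: 1, 2, 4, 5, 10, 20, 25, 50, 100.
Compute 2^d (mod 101) for the divisors d until we hit 1:
2^1 ≡ 2
2^2 ≡ 4
2^4 ≡ 16
2^5 ≡ 32
2^10 ≡ 14
2^20 ≡ 95
2^25 ≡ 10
2^50 ≡ 100
2^100 ≡ 1
So ord_101(2) = 100, hence |⟨2⟩| = 100.
Index = |(Z/101Z)^×| / |⟨2⟩| = 100 / 100 = 1.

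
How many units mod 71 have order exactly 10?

4

φ(71) = 71 − 1 = 70 = 2 · 5 · 7.
(Z/71Z)^× is cyclic (|G| = 70); a cyclic group of order m has exactly φ(d) elements of each order d | m, and none otherwise.
10 = 2 · 5 divides 70, and φ(10) = 4.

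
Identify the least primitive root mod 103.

5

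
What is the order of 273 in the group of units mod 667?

44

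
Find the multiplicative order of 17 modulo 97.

96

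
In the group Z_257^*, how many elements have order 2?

1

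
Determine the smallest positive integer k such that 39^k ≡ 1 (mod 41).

20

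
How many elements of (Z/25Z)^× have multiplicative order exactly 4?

φ(25) = φ(5^2) = 5·(5−1) = 20 = 2^2 · 5.
In a cyclic group of order 20, there are φ(d) elements of order d for each divisor d of 20, and zero for non-divisors.
4 = 2^2 divides 20, and φ(4) = 2.

2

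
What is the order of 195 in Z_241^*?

The order of 195 must divide φ(241) = 241 − 1 = 240 = 2^4 · 3 · 5.
Divisors of 240: 1, 2, 3, 4, 5, 6, 8, 10, 12, 15, 16, 20, 24, 30, 40, 48, 60, 80, 120, 240.
Check 195^d mod 241 for each divisor in increasing order:
195^1 ≡ 195 (mod 241)
195^2 ≡ 188 (mod 241)
195^3 ≡ 28 (mod 241)
195^4 ≡ 158 (mod 241)
195^5 ≡ 203 (mod 241)
195^6 ≡ 61 (mod 241)
195^8 ≡ 141 (mod 241)
195^10 ≡ 239 (mod 241)
195^12 ≡ 106 (mod 241)
195^15 ≡ 76 (mod 241)
195^16 ≡ 119 (mod 241)
195^20 ≡ 4 (mod 241)
195^24 ≡ 150 (mod 241)
195^30 ≡ 233 (mod 241)
195^40 ≡ 16 (mod 241)
195^48 ≡ 87 (mod 241)
195^60 ≡ 64 (mod 241)
195^80 ≡ 15 (mod 241)
195^120 ≡ 240 (mod 241)
195^240 ≡ 1 (mod 241) ✓
Hence ord(195) = 240.

240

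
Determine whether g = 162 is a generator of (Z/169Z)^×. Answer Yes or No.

Yes

φ(169) = φ(13^2) = 13·(13−1) = 156 = 2^2 · 3 · 13.
Test 162^(156/q) mod 169 for each prime factor q of 156:
162^78 ≡ 168 (mod 169)  [q = 2: ≢ 1 ✓]
162^52 ≡ 22 (mod 169)  [q = 3: ≢ 1 ✓]
162^12 ≡ 118 (mod 169)  [q = 13: ≢ 1 ✓]
All checks pass, so 162 has order 156 and is a primitive root modulo 169.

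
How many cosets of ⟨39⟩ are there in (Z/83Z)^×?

ord(39) | φ(83) = 83 − 1 = 82 = 2 · 41.
Divisors of 82: 1, 2, 41, 82.
Check 39^d mod 83 for each divisor in increasing order:
39^1 ≡ 39 (mod 83)
39^2 ≡ 27 (mod 83)
39^41 ≡ 82 (mod 83)
39^82 ≡ 1 (mod 83) ✓
The order of 39 is 82, so the subgroup it generates has 82 elements.
The index is φ(83) / ord(39) = 82 / 82 = 1.

1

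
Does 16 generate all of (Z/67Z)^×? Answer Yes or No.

No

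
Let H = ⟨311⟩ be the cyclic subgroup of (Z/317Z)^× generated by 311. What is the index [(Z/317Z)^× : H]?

Since 311 ∈ (Z/317Z)^×, its order divides φ(317) = 317 − 1 = 316 = 2^2 · 79.
Divisors of 316: 1, 2, 4, 79, 158, 316.
Check 311^d mod 317 for each divisor in increasing order:
311^1 ≡ 311
311^2 ≡ 36
311^4 ≡ 28
311^79 ≡ 1
Thus |⟨311⟩| = ord(311) = 79.
[(Z/317Z)^× : ⟨311⟩] = 316/79 = 4.

4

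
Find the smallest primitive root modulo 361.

φ(361) = φ(19^2) = 19·(19−1) = 342 = 2 · 3^2 · 19.
Test candidates g = 2, 3, … against the prime factors q ∈ {2, 3, 19} of φ(361): g is a generator iff g^(342/q) ≢ 1 for every such q.
g = 2: 2^171 ≡ 360; 2^114 ≡ 292; 2^18 ≡ 58 — none is 1, so 2 is a primitive root.
So 2 is the smallest generator of (Z/361Z)^×.

2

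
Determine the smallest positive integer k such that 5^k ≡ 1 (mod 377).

28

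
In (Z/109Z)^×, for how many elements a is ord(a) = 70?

φ(109) = 109 − 1 = 108 = 2^2 · 3^3.
In a cyclic group of order 108, there are φ(d) elements of order d for each divisor d of 108, and zero for non-divisors.
70 does not divide 108, so no element of (Z/109Z)^× has order 70.

0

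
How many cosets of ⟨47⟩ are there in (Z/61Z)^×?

20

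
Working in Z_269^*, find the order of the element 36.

ord(36) | φ(269) = 269 − 1 = 268 = 2^2 · 67.
Divisors of 268: 1, 2, 4, 67, 134, 268.
Test each divisor d:
36^1 ≡ 36 (mod 269)
36^2 ≡ 220 (mod 269)
36^4 ≡ 249 (mod 269)
36^67 ≡ 1 (mod 269) ✓
The smallest such exponent is 67, so the order of 36 is 67.

67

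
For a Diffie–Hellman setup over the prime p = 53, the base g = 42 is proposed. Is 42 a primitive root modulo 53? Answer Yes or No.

No

φ(53) = 53 − 1 = 52 = 2^2 · 13.
An element g generates (Z/53Z)^× iff g^(52/q) ≢ 1 (mod 53) for each prime q ∈ {2, 13}.
42^26 ≡ 1 (mod 53)  [q = 2: ≡ 1 ✗]
42^4 ≡ 13 (mod 53)  [q = 13: ≢ 1 ✓]
42^26 ≡ 1 shows ord(42) | 26, strictly less than φ(53); not a primitive root.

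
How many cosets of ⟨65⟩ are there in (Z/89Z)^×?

1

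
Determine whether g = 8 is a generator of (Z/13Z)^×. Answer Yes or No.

No

φ(13) = 13 − 1 = 12 = 2^2 · 3.
Test 8^(12/q) mod 13 for each prime factor q of 12:
8^6 ≡ 12 (mod 13)  [q = 2: ≢ 1 ✓]
8^4 ≡ 1 (mod 13)  [q = 3: ≡ 1 ✗]
8^4 ≡ 1 shows ord(8) | 4, strictly less than φ(13); not a primitive root.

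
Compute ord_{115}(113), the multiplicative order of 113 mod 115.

44

ord(113) | φ(115) = φ(5·23) = (5−1)·(23−1) = 4·22 = 88 = 2^3 · 11.
Divisors of 88: 1, 2, 4, 8, 11, 22, 44, 88.
Test each divisor d:
113^1 ≡ 113 (mod 115)
113^2 ≡ 4 (mod 115)
113^4 ≡ 16 (mod 115)
113^8 ≡ 26 (mod 115)
113^11 ≡ 22 (mod 115)
113^22 ≡ 24 (mod 115)
113^44 ≡ 1 (mod 115) ✓
Hence ord(113) = 44.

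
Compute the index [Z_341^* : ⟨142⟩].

10

Since 142 ∈ (Z/341Z)^×, its order divides φ(341) = φ(11·31) = (11−1)·(31−1) = 10·30 = 300 = 2^2 · 3 · 5^2.
Divisors of 300: 1, 2, 3, 4, 5, 6, 10, 12, 15, 20, 25, 30, 50, 60, 75, 100, 150, 300.
Check 142^d mod 341 for each divisor in increasing order:
142^1 ≡ 142 (mod 341)
142^2 ≡ 45 (mod 341)
142^3 ≡ 252 (mod 341)
142^4 ≡ 320 (mod 341)
142^5 ≡ 87 (mod 341)
142^6 ≡ 78 (mod 341)
142^10 ≡ 67 (mod 341)
142^12 ≡ 287 (mod 341)
142^15 ≡ 32 (mod 341)
142^20 ≡ 56 (mod 341)
142^25 ≡ 98 (mod 341)
142^30 ≡ 1 (mod 341) ✓
Thus |⟨142⟩| = ord(142) = 30.
[(Z/341Z)^× : ⟨142⟩] = 300/30 = 10.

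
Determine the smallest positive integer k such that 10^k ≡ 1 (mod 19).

ord(10) | φ(19) = 19 − 1 = 18 = 2 · 3^2.
Divisors of 18: 1, 2, 3, 6, 9, 18.
Evaluate successive powers at the divisors of 18:
10^1 ≡ 10
10^2 ≡ 5
10^3 ≡ 12
10^6 ≡ 11
10^9 ≡ 18
10^18 ≡ 1
The smallest such exponent is 18, so the order of 10 is 18.

18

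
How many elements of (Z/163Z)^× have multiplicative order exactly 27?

φ(163) = 163 − 1 = 162 = 2 · 3^4.
Since (Z/163Z)^× is cyclic of order 162, the number of elements of order d is φ(d) when d | 162 and 0 otherwise.
27 = 3^3 divides 162, and φ(27) = 18.

18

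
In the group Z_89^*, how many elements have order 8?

φ(89) = 89 − 1 = 88 = 2^3 · 11.
In a cyclic group of order 88, there are φ(d) elements of order d for each divisor d of 88, and zero for non-divisors.
8 = 2^3 divides 88, and φ(8) = 4.

4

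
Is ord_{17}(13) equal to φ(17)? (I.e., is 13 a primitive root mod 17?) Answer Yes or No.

No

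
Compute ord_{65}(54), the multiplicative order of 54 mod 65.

12

By Lagrange's theorem, ord_65(54) divides φ(65) = φ(5·13) = (5−1)·(13−1) = 4·12 = 48 = 2^4 · 3.
Divisors of 48: 1, 2, 3, 4, 6, 8, 12, 16, 24, 48.
Compute 54^d (mod 65) for the divisors d until we hit 1:
54^1 ≡ 54 (mod 65)
54^2 ≡ 56 (mod 65)
54^3 ≡ 34 (mod 65)
54^4 ≡ 16 (mod 65)
54^6 ≡ 51 (mod 65)
54^8 ≡ 61 (mod 65)
54^12 ≡ 1 (mod 65) ✓
Hence ord(54) = 12.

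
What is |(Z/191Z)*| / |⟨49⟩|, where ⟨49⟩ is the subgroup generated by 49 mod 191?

38

By Lagrange's theorem, ord_191(49) divides φ(191) = 191 − 1 = 190 = 2 · 5 · 19.
Divisors of 190: 1, 2, 5, 10, 19, 38, 95, 190.
Check 49^d mod 191 for each divisor in increasing order:
49^1 ≡ 49 (mod 191)
49^2 ≡ 109 (mod 191)
49^5 ≡ 1 (mod 191) ✓
Thus |⟨49⟩| = ord(49) = 5.
[(Z/191Z)^× : ⟨49⟩] = 190/5 = 38.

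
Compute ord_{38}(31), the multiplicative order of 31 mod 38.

6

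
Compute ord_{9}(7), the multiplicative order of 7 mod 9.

The order of 7 must divide φ(9) = φ(3^2) = 3·(3−1) = 6 = 2 · 3.
Divisors of 6: 1, 2, 3, 6.
Compute 7^d (mod 9) for the divisors d until we hit 1:
7^1 ≡ 7 (mod 9)
7^2 ≡ 4 (mod 9)
7^3 ≡ 1 (mod 9) ✓
Therefore the multiplicative order of 7 modulo 9 is 3.

3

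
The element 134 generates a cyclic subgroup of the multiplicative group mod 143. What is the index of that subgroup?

4

Since 134 ∈ (Z/143Z)^×, its order divides φ(143) = φ(11·13) = (11−1)·(13−1) = 10·12 = 120 = 2^3 · 3 · 5.
Divisors of 120: 1, 2, 3, 4, 5, 6, 8, 10, 12, 15, 20, 24, 30, 40, 60, 120.
Test each divisor d:
134^1 ≡ 134 (mod 143)
134^2 ≡ 81 (mod 143)
134^3 ≡ 129 (mod 143)
134^4 ≡ 126 (mod 143)
134^5 ≡ 10 (mod 143)
134^6 ≡ 53 (mod 143)
134^8 ≡ 3 (mod 143)
134^10 ≡ 100 (mod 143)
134^12 ≡ 92 (mod 143)
134^15 ≡ 142 (mod 143)
134^20 ≡ 133 (mod 143)
134^24 ≡ 27 (mod 143)
134^30 ≡ 1 (mod 143) ✓
So ord_143(134) = 30, hence |⟨134⟩| = 30.
The index is φ(143) / ord(134) = 120 / 30 = 4.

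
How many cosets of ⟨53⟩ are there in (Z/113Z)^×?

4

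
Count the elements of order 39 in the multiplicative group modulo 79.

24

φ(79) = 79 − 1 = 78 = 2 · 3 · 13.
(Z/79Z)^× is cyclic (|G| = 78); a cyclic group of order m has exactly φ(d) elements of each order d | m, and none otherwise.
39 = 3 · 13 divides 78, and φ(39) = 24.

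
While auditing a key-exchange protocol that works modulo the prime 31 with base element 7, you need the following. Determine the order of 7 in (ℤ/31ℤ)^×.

15

By Lagrange's theorem, ord_31(7) divides φ(31) = 31 − 1 = 30 = 2 · 3 · 5.
Divisors of 30: 1, 2, 3, 5, 6, 10, 15, 30.
Compute 7^d (mod 31) for the divisors d until we hit 1:
7^1 ≡ 7 (mod 31)
7^2 ≡ 18 (mod 31)
7^3 ≡ 2 (mod 31)
7^5 ≡ 5 (mod 31)
7^6 ≡ 4 (mod 31)
7^10 ≡ 25 (mod 31)
7^15 ≡ 1 (mod 31) ✓
So ord_31(7) = 15.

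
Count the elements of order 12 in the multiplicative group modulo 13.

φ(13) = 13 − 1 = 12 = 2^2 · 3.
In a cyclic group of order 12, there are φ(d) elements of order d for each divisor d of 12, and zero for non-divisors.
12 = 2^2 · 3 divides 12, and φ(12) = 4.

4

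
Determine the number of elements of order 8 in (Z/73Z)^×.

4

φ(73) = 73 − 1 = 72 = 2^3 · 3^2.
Since (Z/73Z)^× is cyclic of order 72, the number of elements of order d is φ(d) when d | 72 and 0 otherwise.
8 = 2^3 divides 72, and φ(8) = 4.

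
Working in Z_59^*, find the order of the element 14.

58

ord(14) | φ(59) = 59 − 1 = 58 = 2 · 29.
Divisors of 58: 1, 2, 29, 58.
Evaluate successive powers at the divisors of 58:
14^1 ≡ 14 (mod 59)
14^2 ≡ 19 (mod 59)
14^29 ≡ 58 (mod 59)
14^58 ≡ 1 (mod 59) ✓
Hence ord(14) = 58.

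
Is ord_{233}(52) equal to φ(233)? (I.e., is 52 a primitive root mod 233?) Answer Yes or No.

No

φ(233) = 233 − 1 = 232 = 2^3 · 29.
It suffices to check that the order of 52 is not a proper divisor of 232: compute 52^(232/q) for q ∈ {2, 29}.
52^116 ≡ 1 (mod 233)  [q = 2: ≡ 1 ✗]
52^8 ≡ 184 (mod 233)  [q = 29: ≢ 1 ✓]
52^116 ≡ 1 shows ord(52) | 116, strictly less than φ(233); not a primitive root.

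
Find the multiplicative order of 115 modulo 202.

10

Since 115 ∈ (Z/202Z)^×, its order divides φ(202) = φ(2)·φ(101) = 1·100 = 100 = 2^2 · 5^2.
Divisors of 100: 1, 2, 4, 5, 10, 20, 25, 50, 100.
Evaluate successive powers at the divisors of 100:
115^1 ≡ 115
115^2 ≡ 95
115^4 ≡ 137
115^5 ≡ 201
115^10 ≡ 1
Therefore the multiplicative order of 115 modulo 202 is 10.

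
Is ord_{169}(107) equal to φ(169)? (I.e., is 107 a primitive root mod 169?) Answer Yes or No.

No

φ(169) = φ(13^2) = 13·(13−1) = 156 = 2^2 · 3 · 13.
Test 107^(156/q) mod 169 for each prime factor q of 156:
107^78 ≡ 1 (mod 169)  [q = 2: ≡ 1 ✗]
107^52 ≡ 146 (mod 169)  [q = 3: ≢ 1 ✓]
107^12 ≡ 14 (mod 169)  [q = 13: ≢ 1 ✓]
Since 107^78 ≡ 1, the order of 107 divides 78 < 156, so 107 is not a primitive root.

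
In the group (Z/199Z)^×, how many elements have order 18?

φ(199) = 199 − 1 = 198 = 2 · 3^2 · 11.
(Z/199Z)^× is cyclic (|G| = 198); a cyclic group of order m has exactly φ(d) elements of each order d | m, and none otherwise.
18 = 2 · 3^2 divides 198, and φ(18) = 6.

6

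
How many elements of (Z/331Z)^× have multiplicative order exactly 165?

80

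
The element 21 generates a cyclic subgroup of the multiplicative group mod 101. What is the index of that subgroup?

2

The order of 21 must divide φ(101) = 101 − 1 = 100 = 2^2 · 5^2.
Divisors of 100: 1, 2, 4, 5, 10, 20, 25, 50, 100.
Compute 21^d (mod 101) for the divisors d until we hit 1:
21^1 ≡ 21
21^2 ≡ 37
21^4 ≡ 56
21^5 ≡ 65
21^10 ≡ 84
21^20 ≡ 87
21^25 ≡ 100
21^50 ≡ 1
So ord_101(21) = 50, hence |⟨21⟩| = 50.
[(Z/101Z)^× : ⟨21⟩] = 100/50 = 2.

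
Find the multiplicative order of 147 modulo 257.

256

ord(147) | φ(257) = 257 − 1 = 256 = 2^8.
Divisors of 256: 1, 2, 4, 8, 16, 32, 64, 128, 256.
Evaluate successive powers at the divisors of 256:
147^1 ≡ 147 (mod 257)
147^2 ≡ 21 (mod 257)
147^4 ≡ 184 (mod 257)
147^8 ≡ 189 (mod 257)
147^16 ≡ 255 (mod 257)
147^32 ≡ 4 (mod 257)
147^64 ≡ 16 (mod 257)
147^128 ≡ 256 (mod 257)
147^256 ≡ 1 (mod 257) ✓
Therefore the multiplicative order of 147 modulo 257 is 256.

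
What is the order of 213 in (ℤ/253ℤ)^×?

55

The order of 213 must divide φ(253) = φ(11·23) = (11−1)·(23−1) = 10·22 = 220 = 2^2 · 5 · 11.
Divisors of 220: 1, 2, 4, 5, 10, 11, 20, 22, 44, 55, 110, 220.
Check 213^d mod 253 for each divisor in increasing order:
213^1 ≡ 213 (mod 253)
213^2 ≡ 82 (mod 253)
213^4 ≡ 146 (mod 253)
213^5 ≡ 232 (mod 253)
213^10 ≡ 188 (mod 253)
213^11 ≡ 70 (mod 253)
213^20 ≡ 177 (mod 253)
213^22 ≡ 93 (mod 253)
213^44 ≡ 47 (mod 253)
213^55 ≡ 1 (mod 253) ✓
So ord_253(213) = 55.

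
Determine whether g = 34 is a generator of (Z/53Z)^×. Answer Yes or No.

Yes

φ(53) = 53 − 1 = 52 = 2^2 · 13.
Test 34^(52/q) mod 53 for each prime factor q of 52:
34^26 ≡ 52 (mod 53)  [q = 2: ≢ 1 ✓]
34^4 ≡ 47 (mod 53)  [q = 13: ≢ 1 ✓]
All checks pass, so 34 has order 52 and is a primitive root modulo 53.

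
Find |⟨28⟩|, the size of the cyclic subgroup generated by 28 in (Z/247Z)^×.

Since 28 ∈ (Z/247Z)^×, its order divides φ(247) = φ(13·19) = (13−1)·(19−1) = 12·18 = 216 = 2^3 · 3^3.
Divisors of 216: 1, 2, 3, 4, 6, 8, 9, 12, 18, 24, 27, 36, 54, 72, 108, 216.
Test each divisor d:
28^1 ≡ 28 (mod 247)
28^2 ≡ 43 (mod 247)
28^3 ≡ 216 (mod 247)
28^4 ≡ 120 (mod 247)
28^6 ≡ 220 (mod 247)
28^8 ≡ 74 (mod 247)
28^9 ≡ 96 (mod 247)
28^12 ≡ 235 (mod 247)
28^18 ≡ 77 (mod 247)
28^24 ≡ 144 (mod 247)
28^27 ≡ 229 (mod 247)
28^36 ≡ 1 (mod 247) ✓
The smallest such exponent is 36, so the order of 28 is 36.

36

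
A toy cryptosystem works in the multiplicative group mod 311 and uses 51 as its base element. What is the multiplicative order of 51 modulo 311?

62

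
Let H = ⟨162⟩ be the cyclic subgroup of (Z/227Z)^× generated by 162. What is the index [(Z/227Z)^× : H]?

Since 162 ∈ (Z/227Z)^×, its order divides φ(227) = 227 − 1 = 226 = 2 · 113.
Divisors of 226: 1, 2, 113, 226.
Check 162^d mod 227 for each divisor in increasing order:
162^1 ≡ 162
162^2 ≡ 139
162^113 ≡ 226
162^226 ≡ 1
So ord_227(162) = 226, hence |⟨162⟩| = 226.
[(Z/227Z)^× : ⟨162⟩] = 226/226 = 1.

1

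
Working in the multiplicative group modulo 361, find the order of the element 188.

171

By Lagrange's theorem, ord_361(188) divides φ(361) = φ(19^2) = 19·(19−1) = 342 = 2 · 3^2 · 19.
Divisors of 342: 1, 2, 3, 6, 9, 18, 19, 38, 57, 114, 171, 342.
Check 188^d mod 361 for each divisor in increasing order:
188^1 ≡ 188 (mod 361)
188^2 ≡ 327 (mod 361)
188^3 ≡ 106 (mod 361)
188^6 ≡ 45 (mod 361)
188^9 ≡ 77 (mod 361)
188^18 ≡ 153 (mod 361)
188^19 ≡ 245 (mod 361)
188^38 ≡ 99 (mod 361)
188^57 ≡ 68 (mod 361)
188^114 ≡ 292 (mod 361)
188^171 ≡ 1 (mod 361) ✓
Therefore the multiplicative order of 188 modulo 361 is 171.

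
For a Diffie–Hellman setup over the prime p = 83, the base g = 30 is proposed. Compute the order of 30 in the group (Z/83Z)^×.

ord(30) | φ(83) = 83 − 1 = 82 = 2 · 41.
Divisors of 82: 1, 2, 41, 82.
Evaluate successive powers at the divisors of 82:
30^1 ≡ 30 (mod 83)
30^2 ≡ 70 (mod 83)
30^41 ≡ 1 (mod 83) ✓
Hence ord(30) = 41.

41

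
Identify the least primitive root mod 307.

5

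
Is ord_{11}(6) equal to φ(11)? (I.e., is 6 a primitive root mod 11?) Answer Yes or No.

Yes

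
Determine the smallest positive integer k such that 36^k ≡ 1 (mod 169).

78

ord(36) | φ(169) = φ(13^2) = 13·(13−1) = 156 = 2^2 · 3 · 13.
Divisors of 156: 1, 2, 3, 4, 6, 12, 13, 26, 39, 52, 78, 156.
Test each divisor d:
36^1 ≡ 36 (mod 169)
36^2 ≡ 113 (mod 169)
36^3 ≡ 12 (mod 169)
36^4 ≡ 94 (mod 169)
36^6 ≡ 144 (mod 169)
36^12 ≡ 118 (mod 169)
36^13 ≡ 23 (mod 169)
36^26 ≡ 22 (mod 169)
36^39 ≡ 168 (mod 169)
36^52 ≡ 146 (mod 169)
36^78 ≡ 1 (mod 169) ✓
So ord_169(36) = 78.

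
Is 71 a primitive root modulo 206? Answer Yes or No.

φ(206) = φ(2)·φ(103) = 1·102 = 102 = 2 · 3 · 17.
An element g generates (Z/206Z)^× iff g^(102/q) ≢ 1 (mod 206) for each prime q ∈ {2, 3, 17}.
71^51 ≡ 205 (mod 206)  [q = 2: ≢ 1 ✓]
71^34 ≡ 159 (mod 206)  [q = 3: ≢ 1 ✓]
71^6 ≡ 93 (mod 206)  [q = 17: ≢ 1 ✓]
None equal 1, so ord_206(71) = 102: 71 is a primitive root.

Yes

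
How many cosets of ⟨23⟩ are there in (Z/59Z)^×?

1

The order of 23 must divide φ(59) = 59 − 1 = 58 = 2 · 29.
Divisors of 58: 1, 2, 29, 58.
Check 23^d mod 59 for each divisor in increasing order:
23^1 ≡ 23
23^2 ≡ 57
23^29 ≡ 58
23^58 ≡ 1
The order of 23 is 58, so the subgroup it generates has 58 elements.
[(Z/59Z)^× : ⟨23⟩] = 58/58 = 1.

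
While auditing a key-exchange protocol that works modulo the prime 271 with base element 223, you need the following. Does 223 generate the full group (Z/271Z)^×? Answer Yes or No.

φ(271) = 271 − 1 = 270 = 2 · 3^3 · 5.
An element g generates (Z/271Z)^× iff g^(270/q) ≢ 1 (mod 271) for each prime q ∈ {2, 3, 5}.
223^135 ≡ 1 (mod 271)  [q = 2: ≡ 1 ✗]
223^90 ≡ 242 (mod 271)  [q = 3: ≢ 1 ✓]
223^54 ≡ 187 (mod 271)  [q = 5: ≢ 1 ✓]
Since 223^135 ≡ 1, the order of 223 divides 135 < 270, so 223 is not a primitive root.

No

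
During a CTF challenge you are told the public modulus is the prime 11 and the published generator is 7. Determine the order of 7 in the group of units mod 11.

Since 7 ∈ (Z/11Z)^×, its order divides φ(11) = 11 − 1 = 10 = 2 · 5.
Divisors of 10: 1, 2, 5, 10.
Evaluate successive powers at the divisors of 10:
7^1 ≡ 7 (mod 11)
7^2 ≡ 5 (mod 11)
7^5 ≡ 10 (mod 11)
7^10 ≡ 1 (mod 11) ✓
Hence ord(7) = 10.

10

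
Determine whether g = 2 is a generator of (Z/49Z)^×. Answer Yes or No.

No

φ(49) = φ(7^2) = 7·(7−1) = 42 = 2 · 3 · 7.
It suffices to check that the order of 2 is not a proper divisor of 42: compute 2^(42/q) for q ∈ {2, 3, 7}.
2^21 ≡ 1 (mod 49)  [q = 2: ≡ 1 ✗]
2^14 ≡ 18 (mod 49)  [q = 3: ≢ 1 ✓]
2^6 ≡ 15 (mod 49)  [q = 7: ≢ 1 ✓]
Since 2^21 ≡ 1, the order of 2 divides 21 < 42, so 2 is not a primitive root.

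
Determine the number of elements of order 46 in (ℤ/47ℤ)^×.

22

φ(47) = 47 − 1 = 46 = 2 · 23.
(Z/47Z)^× is cyclic (|G| = 46); a cyclic group of order m has exactly φ(d) elements of each order d | m, and none otherwise.
46 = 2 · 23 divides 46, and φ(46) = 22.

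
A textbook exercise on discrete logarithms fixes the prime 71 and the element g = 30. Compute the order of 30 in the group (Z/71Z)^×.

Since 30 ∈ (Z/71Z)^×, its order divides φ(71) = 71 − 1 = 70 = 2 · 5 · 7.
Divisors of 70: 1, 2, 5, 7, 10, 14, 35, 70.
Check 30^d mod 71 for each divisor in increasing order:
30^1 ≡ 30 (mod 71)
30^2 ≡ 48 (mod 71)
30^5 ≡ 37 (mod 71)
30^7 ≡ 1 (mod 71) ✓
Therefore the multiplicative order of 30 modulo 71 is 7.

7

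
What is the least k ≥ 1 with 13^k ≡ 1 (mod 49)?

ord(13) | φ(49) = φ(7^2) = 7·(7−1) = 42 = 2 · 3 · 7.
Divisors of 42: 1, 2, 3, 6, 7, 14, 21, 42.
Test each divisor d:
13^1 ≡ 13 (mod 49)
13^2 ≡ 22 (mod 49)
13^3 ≡ 41 (mod 49)
13^6 ≡ 15 (mod 49)
13^7 ≡ 48 (mod 49)
13^14 ≡ 1 (mod 49) ✓
So ord_49(13) = 14.

14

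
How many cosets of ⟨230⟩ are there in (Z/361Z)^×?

1

By Lagrange's theorem, ord_361(230) divides φ(361) = φ(19^2) = 19·(19−1) = 342 = 2 · 3^2 · 19.
Divisors of 342: 1, 2, 3, 6, 9, 18, 19, 38, 57, 114, 171, 342.
Test each divisor d:
230^1 ≡ 230 (mod 361)
230^2 ≡ 194 (mod 361)
230^3 ≡ 217 (mod 361)
230^6 ≡ 159 (mod 361)
230^9 ≡ 208 (mod 361)
230^18 ≡ 305 (mod 361)
230^19 ≡ 116 (mod 361)
230^38 ≡ 99 (mod 361)
230^57 ≡ 293 (mod 361)
230^114 ≡ 292 (mod 361)
230^171 ≡ 360 (mod 361)
230^342 ≡ 1 (mod 361) ✓
Thus |⟨230⟩| = ord(230) = 342.
Index = |(Z/361Z)^×| / |⟨230⟩| = 342 / 342 = 1.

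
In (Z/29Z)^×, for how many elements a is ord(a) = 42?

0

φ(29) = 29 − 1 = 28 = 2^2 · 7.
In a cyclic group of order 28, there are φ(d) elements of order d for each divisor d of 28, and zero for non-divisors.
42 does not divide 28, so no element of (Z/29Z)^× has order 42.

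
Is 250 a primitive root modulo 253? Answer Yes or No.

253 = 11 · 23 is a product of two distinct odd primes, so (Z/253Z)^× ≅ (Z/11Z)^× × (Z/23Z)^× is not cyclic.
No primitive root modulo 253 exists; in particular 250 is not one.

No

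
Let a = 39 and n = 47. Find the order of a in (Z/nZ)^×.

Since 39 ∈ (Z/47Z)^×, its order divides φ(47) = 47 − 1 = 46 = 2 · 23.
Divisors of 46: 1, 2, 23, 46.
Compute 39^d (mod 47) for the divisors d until we hit 1:
39^1 ≡ 39 (mod 47)
39^2 ≡ 17 (mod 47)
39^23 ≡ 46 (mod 47)
39^46 ≡ 1 (mod 47) ✓
The smallest such exponent is 46, so the order of 39 is 46.

46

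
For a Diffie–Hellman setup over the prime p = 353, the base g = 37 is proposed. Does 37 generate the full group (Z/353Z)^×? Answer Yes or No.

Yes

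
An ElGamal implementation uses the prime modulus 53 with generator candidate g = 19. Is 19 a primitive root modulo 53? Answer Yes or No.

φ(53) = 53 − 1 = 52 = 2^2 · 13.
An element g generates (Z/53Z)^× iff g^(52/q) ≢ 1 (mod 53) for each prime q ∈ {2, 13}.
19^26 ≡ 52 (mod 53)  [q = 2: ≢ 1 ✓]
19^4 ≡ 47 (mod 53)  [q = 13: ≢ 1 ✓]
None equal 1, so ord_53(19) = 52: 19 is a primitive root.

Yes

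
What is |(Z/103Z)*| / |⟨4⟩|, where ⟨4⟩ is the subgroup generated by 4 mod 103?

The order of 4 must divide φ(103) = 103 − 1 = 102 = 2 · 3 · 17.
Divisors of 102: 1, 2, 3, 6, 17, 34, 51, 102.
Check 4^d mod 103 for each divisor in increasing order:
4^1 ≡ 4 (mod 103)
4^2 ≡ 16 (mod 103)
4^3 ≡ 64 (mod 103)
4^6 ≡ 79 (mod 103)
4^17 ≡ 46 (mod 103)
4^34 ≡ 56 (mod 103)
4^51 ≡ 1 (mod 103) ✓
Thus |⟨4⟩| = ord(4) = 51.
Index = |(Z/103Z)^×| / |⟨4⟩| = 102 / 51 = 2.

2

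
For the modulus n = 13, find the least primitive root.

φ(13) = 13 − 1 = 12 = 2^2 · 3.
g is a primitive root iff g^(12/q) ≢ 1 (mod 13) for each prime q ∈ {2, 3}.
g = 2: 2^6 ≡ 12; 2^4 ≡ 3 — none is 1, so 2 is a primitive root.
So 2 is the smallest generator of (Z/13Z)^×.

2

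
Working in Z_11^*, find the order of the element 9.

5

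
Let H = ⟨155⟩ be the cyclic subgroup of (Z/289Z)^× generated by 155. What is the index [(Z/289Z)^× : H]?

Since 155 ∈ (Z/289Z)^×, its order divides φ(289) = φ(17^2) = 17·(17−1) = 272 = 2^4 · 17.
Divisors of 272: 1, 2, 4, 8, 16, 17, 34, 68, 136, 272.
Check 155^d mod 289 for each divisor in increasing order:
155^1 ≡ 155
155^2 ≡ 38
155^4 ≡ 288
155^8 ≡ 1
The order of 155 is 8, so the subgroup it generates has 8 elements.
[(Z/289Z)^× : ⟨155⟩] = 272/8 = 34.

34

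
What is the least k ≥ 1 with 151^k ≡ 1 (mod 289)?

136

Since 151 ∈ (Z/289Z)^×, its order divides φ(289) = φ(17^2) = 17·(17−1) = 272 = 2^4 · 17.
Divisors of 272: 1, 2, 4, 8, 16, 17, 34, 68, 136, 272.
Check 151^d mod 289 for each divisor in increasing order:
151^1 ≡ 151 (mod 289)
151^2 ≡ 259 (mod 289)
151^4 ≡ 33 (mod 289)
151^8 ≡ 222 (mod 289)
151^16 ≡ 154 (mod 289)
151^17 ≡ 134 (mod 289)
151^34 ≡ 38 (mod 289)
151^68 ≡ 288 (mod 289)
151^136 ≡ 1 (mod 289) ✓
So ord_289(151) = 136.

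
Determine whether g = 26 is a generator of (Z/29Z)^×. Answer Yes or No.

Yes

φ(29) = 29 − 1 = 28 = 2^2 · 7.
26 is a primitive root mod 29 iff 26^(φ(29)/q) ≢ 1 for every prime q | φ(29), i.e. q ∈ {2, 7}.
26^14 ≡ 28 (mod 29)  [q = 2: ≢ 1 ✓]
26^4 ≡ 23 (mod 29)  [q = 7: ≢ 1 ✓]
All checks pass, so 26 has order 28 and is a primitive root modulo 29.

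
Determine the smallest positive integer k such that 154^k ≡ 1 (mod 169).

156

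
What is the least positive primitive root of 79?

3

φ(79) = 79 − 1 = 78 = 2 · 3 · 13.
Test candidates g = 2, 3, … against the prime factors q ∈ {2, 3, 13} of φ(79): g is a generator iff g^(78/q) ≢ 1 for every such q.
g = 2: 2^39 ≡ 1 — hits 1, so not a primitive root.
g = 3: 3^39 ≡ 78; 3^26 ≡ 23; 3^6 ≡ 18 — none is 1, so 3 is a primitive root.
The smallest primitive root modulo 79 is 3.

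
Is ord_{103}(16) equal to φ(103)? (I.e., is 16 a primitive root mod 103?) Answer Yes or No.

φ(103) = 103 − 1 = 102 = 2 · 3 · 17.
An element g generates (Z/103Z)^× iff g^(102/q) ≢ 1 (mod 103) for each prime q ∈ {2, 3, 17}.
16^51 ≡ 1 (mod 103)  [q = 2: ≡ 1 ✗]
16^34 ≡ 46 (mod 103)  [q = 3: ≢ 1 ✓]
16^6 ≡ 61 (mod 103)  [q = 17: ≢ 1 ✓]
Since 16^51 ≡ 1, the order of 16 divides 51 < 102, so 16 is not a primitive root.

No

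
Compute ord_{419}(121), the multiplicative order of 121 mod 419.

ord(121) | φ(419) = 419 − 1 = 418 = 2 · 11 · 19.
Divisors of 418: 1, 2, 11, 19, 22, 38, 209, 418.
Evaluate successive powers at the divisors of 418:
121^1 ≡ 121 (mod 419)
121^2 ≡ 395 (mod 419)
121^11 ≡ 7 (mod 419)
121^19 ≡ 334 (mod 419)
121^22 ≡ 49 (mod 419)
121^38 ≡ 102 (mod 419)
121^209 ≡ 1 (mod 419) ✓
The smallest such exponent is 209, so the order of 121 is 209.

209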